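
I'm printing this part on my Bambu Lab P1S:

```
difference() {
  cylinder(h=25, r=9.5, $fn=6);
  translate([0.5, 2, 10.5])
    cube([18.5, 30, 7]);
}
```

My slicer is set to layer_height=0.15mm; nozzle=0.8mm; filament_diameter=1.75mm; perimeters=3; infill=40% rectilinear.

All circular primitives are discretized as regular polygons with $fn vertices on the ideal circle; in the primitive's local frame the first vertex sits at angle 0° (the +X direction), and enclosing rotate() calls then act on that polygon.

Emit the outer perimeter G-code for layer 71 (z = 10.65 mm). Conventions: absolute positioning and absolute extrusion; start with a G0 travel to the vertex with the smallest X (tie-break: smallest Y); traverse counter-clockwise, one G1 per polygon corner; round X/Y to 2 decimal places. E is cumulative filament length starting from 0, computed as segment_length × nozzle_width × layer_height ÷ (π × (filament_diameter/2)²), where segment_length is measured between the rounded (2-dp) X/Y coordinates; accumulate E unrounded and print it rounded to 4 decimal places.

At z = 10.65 mm: the cylinder: section is a regular 6-gon, circumradius r=9.5; the 18.5×30 cube at (0.5, 2) contributes its full rectangle; Subtracting the remaining from the first: starting from the r=9.5 cylinder, the 18.5×30 cube at (0.5, 2) partially overlaps it — only the 37.66 mm² overlap (of its 555.00 mm²) is removed, clipping the outline — 1 connected region. The outline is a single polygon with 8 vertices. Extrusion per mm of travel: 0.8 × 0.15 / (π × 0.875²) = 0.049890. Accumulating E over each segment gives final E = 2.9757.

G0 X-9.50 Y0.00 Z10.65
G1 X-4.75 Y-8.23 E0.4741
G1 X4.75 Y-8.23 E0.9480
G1 X9.50 Y0.00 E1.4221
G1 X8.35 Y2.00 E1.5372
G1 X0.50 Y2.00 E1.9288
G1 X0.50 Y8.23 E2.2397
G1 X-4.75 Y8.23 E2.5016
G1 X-9.50 Y0.00 E2.9757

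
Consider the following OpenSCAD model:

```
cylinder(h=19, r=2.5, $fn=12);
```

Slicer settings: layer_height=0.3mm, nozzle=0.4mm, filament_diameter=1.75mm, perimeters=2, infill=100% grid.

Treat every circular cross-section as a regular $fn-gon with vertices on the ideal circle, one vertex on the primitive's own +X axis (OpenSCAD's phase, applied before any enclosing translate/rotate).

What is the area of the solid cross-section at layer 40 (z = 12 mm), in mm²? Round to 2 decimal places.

At z = 12 mm: the r=2.5 cylinder contributes a regular 12-gon of circumradius 2.5 (area = (12/2)·2.500²·sin(360°/12) = 18.75 mm²). Overall, the cross-section is a single solid region. Net area = 18.75 mm².

18.75 mm²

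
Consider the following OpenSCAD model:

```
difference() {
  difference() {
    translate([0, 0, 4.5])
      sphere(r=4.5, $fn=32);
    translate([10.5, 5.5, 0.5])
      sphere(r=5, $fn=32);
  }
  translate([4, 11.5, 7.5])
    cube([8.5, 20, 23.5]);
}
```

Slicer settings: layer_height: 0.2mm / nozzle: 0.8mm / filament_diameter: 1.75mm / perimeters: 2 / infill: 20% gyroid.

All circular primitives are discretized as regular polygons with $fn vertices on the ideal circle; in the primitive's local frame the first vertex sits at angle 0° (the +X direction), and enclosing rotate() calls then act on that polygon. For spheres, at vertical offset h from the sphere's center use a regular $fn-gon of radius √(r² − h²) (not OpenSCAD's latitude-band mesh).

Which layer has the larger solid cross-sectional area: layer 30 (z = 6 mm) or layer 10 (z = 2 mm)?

Layer 30 (z = 6): the sphere: section is a regular 32-gon, circumradius = √(r²−h²) = √(4.5²−1.5²) = 4.243 (area = (32/2)·4.243²·sin(360°/32) = 56.19 mm²); the sphere at (10.5, 5.5) does not reach this height (|z−center|=5.500 > r=5); Taking the first minus the rest: none of the subtracted shapes is present at this height, so the r=4.5 sphere is unchanged — area = 56.19 mm²; the cube at (4, 11.5) does not reach this height (z outside [7.5, 31]); After the difference (first − rest): none of the subtracted shapes is present at this height, so that combined region is unchanged — area = 56.19 mm². So its area = 56.19 mm². Layer 10 (z = 2): the r=4.5 sphere slices to a regular 32-gon of circumradius 3.742 (√(r²−h²) with h=2.5 from center) (area = (32/2)·3.742²·sin(360°/32) = 43.70 mm²); the sphere at (10.5, 5.5): section is a regular 32-gon, circumradius = √(r²−h²) = √(5²−1.5²) = 4.770 (area = (32/2)·4.770²·sin(360°/32) = 71.01 mm²); Taking the first minus the rest: starting from the r=4.5 sphere (43.70 mm²), the r=5 sphere at (10.5, 5.5) misses the remaining region (no effect) — area = 43.70 mm²; the cube at (4, 11.5) is absent (z outside [7.5, 31]); Subtracting the remaining from the first: none of the subtracted shapes is present at this height, so that combined region is unchanged — area = 43.70 mm². So its area = 43.70 mm². Layer 30 is larger (56.19 vs 43.70 mm²).

layer 30 (z = 6 mm)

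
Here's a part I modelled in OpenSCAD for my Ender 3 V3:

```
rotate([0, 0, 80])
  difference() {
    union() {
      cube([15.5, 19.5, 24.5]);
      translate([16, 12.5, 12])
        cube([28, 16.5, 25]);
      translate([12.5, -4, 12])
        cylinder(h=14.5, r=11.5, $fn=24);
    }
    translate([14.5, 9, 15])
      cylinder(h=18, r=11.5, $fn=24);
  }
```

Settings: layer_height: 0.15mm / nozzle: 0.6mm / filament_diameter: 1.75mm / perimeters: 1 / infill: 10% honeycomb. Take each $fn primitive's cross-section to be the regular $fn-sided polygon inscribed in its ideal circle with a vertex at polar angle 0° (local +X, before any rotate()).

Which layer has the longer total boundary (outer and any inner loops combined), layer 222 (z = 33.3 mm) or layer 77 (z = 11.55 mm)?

layer 222 (z = 33.3 mm)

Layer 222 (z = 33.3): the cube does not reach this height (z outside [0, 24.5]); the 28×16.5 cube at (16, 12.5) contributes its full rectangle (perimeter 89.00 mm); the cylinder at (12.5, -4) is absent (z outside [12, 26.5]); Combining (union): only the 28×16.5 cube at (16, 12.5) is present, so the union is just that shape — boundary = 89.00 mm; the cylinder at (14.5, 9) is not intersected at this z (z outside [15, 33]); Subtracting the remaining from the first: none of the subtracted shapes is present at this height, so that combined region is unchanged — boundary = 89.00 mm; (whole slice rotated 80° about Z — lengths, areas and connectivity unchanged). So its perimeter = 89.00 mm. Layer 77 (z = 11.55): the 15.5×19.5 cube contributes its full rectangle (perimeter 70.00 mm); the cube at (16, 12.5) is absent (z outside [12, 37]); the cylinder at (12.5, -4) is absent (z outside [12, 26.5]); Merging all regions: only the 15.5×19.5 cube is present, so the union is just that shape — boundary = 70.00 mm; the cylinder at (14.5, 9) is not intersected at this z (z outside [15, 33]); Subtracting the remaining from the first: none of the subtracted shapes is present at this height, so the result so far is unchanged — boundary = 70.00 mm; (rotated 80° about Z; rotation is an isometry so areas/perimeters/island counts are preserved). So its perimeter = 70.00 mm. Layer 222 is larger (89.00 vs 70.00 mm).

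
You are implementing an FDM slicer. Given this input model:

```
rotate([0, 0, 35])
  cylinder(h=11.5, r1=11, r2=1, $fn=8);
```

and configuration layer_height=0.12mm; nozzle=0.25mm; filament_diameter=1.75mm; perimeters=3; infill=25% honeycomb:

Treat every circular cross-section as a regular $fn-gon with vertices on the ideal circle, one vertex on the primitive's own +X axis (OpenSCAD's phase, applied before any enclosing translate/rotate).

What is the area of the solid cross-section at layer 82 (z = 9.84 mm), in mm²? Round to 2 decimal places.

16.89 mm²

At z = 9.84 mm: the cone (r1=11→r2=1) has section circumradius 2.443 here — a regular 8-gon (area = (8/2)·2.443²·sin(360°/8) = 16.89 mm²); (whole slice rotated 35° about Z — lengths, areas and connectivity unchanged). Overall, the cross-section is a single solid region. Net area = 16.89 mm².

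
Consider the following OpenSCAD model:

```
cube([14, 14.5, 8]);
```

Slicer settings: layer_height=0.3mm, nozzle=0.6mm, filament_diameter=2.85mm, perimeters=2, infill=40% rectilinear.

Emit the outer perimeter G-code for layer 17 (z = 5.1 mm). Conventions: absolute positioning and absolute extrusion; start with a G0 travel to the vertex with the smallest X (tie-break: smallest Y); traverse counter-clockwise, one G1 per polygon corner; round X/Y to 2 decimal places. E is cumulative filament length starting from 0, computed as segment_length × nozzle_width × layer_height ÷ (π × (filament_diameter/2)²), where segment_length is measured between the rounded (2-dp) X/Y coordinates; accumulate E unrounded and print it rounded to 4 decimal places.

At z = 5.1 mm: the cube (footprint 14×14.5) is included at this height. The outline is a single polygon with 4 vertices. Extrusion per mm of travel: 0.6 × 0.3 / (π × 1.425²) = 0.028216. Accumulating E over each segment gives final E = 1.6083.

G0 X0.00 Y0.00 Z5.10
G1 X14.00 Y0.00 E0.3950
G1 X14.00 Y14.50 E0.8042
G1 X0.00 Y14.50 E1.1992
G1 X0.00 Y0.00 E1.6083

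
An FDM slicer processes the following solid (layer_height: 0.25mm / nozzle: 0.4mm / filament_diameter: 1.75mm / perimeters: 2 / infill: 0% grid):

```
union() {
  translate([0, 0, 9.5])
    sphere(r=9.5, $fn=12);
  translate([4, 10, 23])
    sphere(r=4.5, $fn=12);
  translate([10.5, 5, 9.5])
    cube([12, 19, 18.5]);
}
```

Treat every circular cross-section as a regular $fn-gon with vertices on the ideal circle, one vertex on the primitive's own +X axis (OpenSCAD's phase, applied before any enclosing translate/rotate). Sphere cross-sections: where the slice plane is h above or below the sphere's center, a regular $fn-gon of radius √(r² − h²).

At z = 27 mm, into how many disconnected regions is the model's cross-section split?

At z = 27 mm: the sphere is not intersected at this z (|z−center|=17.500 > r=9.5); the sphere at (4, 10): section is a regular 12-gon, circumradius = √(r²−h²) = √(4.5²−4²) = 2.062; the cube at (10.5, 5) (footprint 12×19) is included at this height; Merging all regions: the 2 present regions are separate (no shared area or edge), so areas and boundary lengths simply add and each stays a separate island — 2 connected regions. The result has 2 disconnected regions.

2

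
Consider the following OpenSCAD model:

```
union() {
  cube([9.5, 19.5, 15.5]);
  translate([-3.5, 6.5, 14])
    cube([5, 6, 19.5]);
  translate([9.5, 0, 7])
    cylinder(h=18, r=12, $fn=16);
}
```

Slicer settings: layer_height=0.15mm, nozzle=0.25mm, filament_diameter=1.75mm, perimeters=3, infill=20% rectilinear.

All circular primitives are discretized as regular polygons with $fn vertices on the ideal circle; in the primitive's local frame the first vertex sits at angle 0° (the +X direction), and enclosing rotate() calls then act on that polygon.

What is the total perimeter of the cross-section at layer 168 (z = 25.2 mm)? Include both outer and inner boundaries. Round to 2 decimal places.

At z = 25.2 mm: the cube is not intersected at this z (z outside [0, 15.5]); the cube at (-3.5, 6.5) is present — its section is the full 5×6 rectangle (perimeter 22.00 mm); the cylinder at (9.5, 0) is not intersected at this z (z outside [7, 25]); Combining (union): only the 5×6 cube at (-3.5, 6.5) is present, so the union is just that shape — boundary = 22.00 mm. Overall, the cross-section is a single solid region. Total boundary length (outer) = 22.00 mm.

22.00 mm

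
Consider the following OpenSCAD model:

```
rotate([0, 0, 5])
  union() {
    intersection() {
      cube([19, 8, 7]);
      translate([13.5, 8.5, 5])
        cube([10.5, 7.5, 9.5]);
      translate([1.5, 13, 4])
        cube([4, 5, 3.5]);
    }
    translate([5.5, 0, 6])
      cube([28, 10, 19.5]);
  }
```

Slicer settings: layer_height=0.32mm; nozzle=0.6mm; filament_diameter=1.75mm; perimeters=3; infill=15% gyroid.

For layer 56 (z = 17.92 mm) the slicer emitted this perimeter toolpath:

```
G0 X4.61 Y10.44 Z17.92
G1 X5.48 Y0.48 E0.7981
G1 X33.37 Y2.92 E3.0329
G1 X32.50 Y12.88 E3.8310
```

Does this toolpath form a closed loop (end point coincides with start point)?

no

Start point (G0): (4.61, 10.44). End point (last G1): the path does not return to the start — open.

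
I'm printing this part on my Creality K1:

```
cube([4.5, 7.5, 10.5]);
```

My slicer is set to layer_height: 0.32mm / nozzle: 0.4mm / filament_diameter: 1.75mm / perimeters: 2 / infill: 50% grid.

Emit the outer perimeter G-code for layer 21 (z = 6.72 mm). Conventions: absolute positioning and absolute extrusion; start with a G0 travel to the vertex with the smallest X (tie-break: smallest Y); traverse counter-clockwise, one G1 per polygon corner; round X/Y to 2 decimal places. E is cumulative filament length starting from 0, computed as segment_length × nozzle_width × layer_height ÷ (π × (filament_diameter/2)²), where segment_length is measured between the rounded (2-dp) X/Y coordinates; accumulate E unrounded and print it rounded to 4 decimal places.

G0 X0.00 Y0.00 Z6.72
G1 X4.50 Y0.00 E0.2395
G1 X4.50 Y7.50 E0.6386
G1 X0.00 Y7.50 E0.8781
G1 X0.00 Y0.00 E1.2772

At z = 6.72 mm: the 4.5×7.5 cube contributes its full rectangle. The outline is a single polygon with 4 vertices. Extrusion per mm of travel: 0.4 × 0.32 / (π × 0.875²) = 0.053216. Accumulating E over each segment gives final E = 1.2772.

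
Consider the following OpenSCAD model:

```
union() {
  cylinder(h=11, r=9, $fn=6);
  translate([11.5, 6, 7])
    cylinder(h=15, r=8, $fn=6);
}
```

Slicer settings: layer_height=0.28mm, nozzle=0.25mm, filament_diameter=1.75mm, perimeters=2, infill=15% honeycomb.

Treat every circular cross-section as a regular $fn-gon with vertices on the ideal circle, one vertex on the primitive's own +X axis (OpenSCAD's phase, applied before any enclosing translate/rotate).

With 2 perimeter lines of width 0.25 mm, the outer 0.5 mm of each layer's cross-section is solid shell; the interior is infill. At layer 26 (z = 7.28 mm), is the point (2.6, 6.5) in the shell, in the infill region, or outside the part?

At z = 7.28 mm: the r=9 cylinder contributes a regular 6-gon of circumradius 9; the r=8 cylinder at (11.5, 6) contributes a regular 6-gon of circumradius 8; Taking the union: the regions partially overlap (shared area 15.40 mm²), so overlapping operands fuse into one piece — 1 connected region. Overall, the cross-section is a single solid region. The nearest boundary edge runs (-4.50, 7.79)→(4.50, 7.79); distance from the point to it = 1.29 mm. The point is inside the cross-section and 1.29 mm from the nearest boundary — more than the 0.5 mm shell width (2 × 0.25), so it's in the infill interior.

infill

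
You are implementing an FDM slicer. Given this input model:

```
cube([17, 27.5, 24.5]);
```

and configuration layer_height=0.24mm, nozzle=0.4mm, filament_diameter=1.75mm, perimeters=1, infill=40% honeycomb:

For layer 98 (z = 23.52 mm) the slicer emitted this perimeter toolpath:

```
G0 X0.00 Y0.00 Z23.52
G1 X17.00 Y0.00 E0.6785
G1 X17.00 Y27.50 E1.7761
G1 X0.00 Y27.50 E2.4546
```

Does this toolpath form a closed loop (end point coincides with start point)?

Start point (G0): (0.00, 0.00). End point (last G1): the path does not return to the start — open.

no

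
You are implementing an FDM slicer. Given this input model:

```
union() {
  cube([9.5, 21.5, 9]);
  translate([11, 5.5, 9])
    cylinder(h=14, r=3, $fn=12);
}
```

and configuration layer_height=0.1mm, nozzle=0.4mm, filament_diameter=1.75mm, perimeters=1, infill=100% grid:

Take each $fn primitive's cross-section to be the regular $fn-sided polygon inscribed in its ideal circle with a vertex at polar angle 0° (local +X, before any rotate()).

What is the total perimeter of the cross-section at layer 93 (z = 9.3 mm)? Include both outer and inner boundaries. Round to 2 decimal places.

18.63 mm

At z = 9.3 mm: the cube is absent (z outside [0, 9]); the r=3 cylinder at (11, 5.5) contributes a regular 12-gon of circumradius 3 (perimeter = 2·12·3.000·sin(180°/12) = 18.63 mm); Merging all regions: only the r=3 cylinder at (11, 5.5) is present, so the union is just that shape — boundary = 18.63 mm. Overall, the cross-section is a single solid region. Total boundary length (outer) = 18.63 mm.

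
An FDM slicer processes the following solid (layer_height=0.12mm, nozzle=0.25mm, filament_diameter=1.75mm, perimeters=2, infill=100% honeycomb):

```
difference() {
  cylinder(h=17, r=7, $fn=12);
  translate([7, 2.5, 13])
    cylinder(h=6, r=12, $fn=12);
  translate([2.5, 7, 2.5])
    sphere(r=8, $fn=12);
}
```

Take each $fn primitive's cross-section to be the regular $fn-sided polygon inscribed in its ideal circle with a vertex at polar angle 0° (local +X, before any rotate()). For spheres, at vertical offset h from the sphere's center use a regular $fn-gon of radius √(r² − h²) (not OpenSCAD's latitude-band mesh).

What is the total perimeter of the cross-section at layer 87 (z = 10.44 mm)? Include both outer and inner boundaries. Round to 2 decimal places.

At z = 10.44 mm: the cylinder: section is a regular 12-gon, circumradius r=7 (perimeter = 2·12·7.000·sin(180°/12) = 43.48 mm); the cylinder at (7, 2.5) is not intersected at this z (z outside [13, 19]); the r=8 sphere at (2.5, 7) contributes a regular 12-gon of circumradius √(8²−7.94²) = 0.978 (perimeter = 2·12·0.978·sin(180°/12) = 6.07 mm); Taking the first minus the rest: starting from the r=7 cylinder, the r=8 sphere at (2.5, 7) partially overlaps it — only the 0.30 mm² overlap (of its 2.87 mm²) is removed, clipping the outline — boundary = 43.67 mm. Overall, the cross-section is a single solid region. Total boundary length (outer) = 43.67 mm.

43.67 mm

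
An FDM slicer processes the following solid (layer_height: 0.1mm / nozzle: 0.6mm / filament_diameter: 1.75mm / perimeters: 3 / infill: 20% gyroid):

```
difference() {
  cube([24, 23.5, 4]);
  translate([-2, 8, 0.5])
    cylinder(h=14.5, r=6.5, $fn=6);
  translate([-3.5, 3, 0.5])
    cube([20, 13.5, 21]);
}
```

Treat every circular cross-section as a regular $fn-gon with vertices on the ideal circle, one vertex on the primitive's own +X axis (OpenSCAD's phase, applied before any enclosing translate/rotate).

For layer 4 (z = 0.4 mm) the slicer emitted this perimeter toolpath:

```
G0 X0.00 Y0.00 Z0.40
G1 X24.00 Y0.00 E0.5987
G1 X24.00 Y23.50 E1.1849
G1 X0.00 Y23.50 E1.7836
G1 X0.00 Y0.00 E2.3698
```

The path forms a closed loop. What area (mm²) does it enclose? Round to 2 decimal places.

Apply the shoelace formula to the sequence of (X, Y) vertices; enclosed area = 564.00 mm².

564.00 mm²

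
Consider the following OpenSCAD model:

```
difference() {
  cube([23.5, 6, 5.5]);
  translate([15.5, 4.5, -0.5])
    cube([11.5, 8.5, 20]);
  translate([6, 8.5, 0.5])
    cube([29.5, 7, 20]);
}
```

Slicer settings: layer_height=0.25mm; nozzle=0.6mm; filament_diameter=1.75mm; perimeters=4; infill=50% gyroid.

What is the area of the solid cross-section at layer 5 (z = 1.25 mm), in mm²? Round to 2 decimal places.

129.00 mm²

At z = 1.25 mm: the cube is present — its section is the full 23.5×6 rectangle (area 141.00 mm²); the cube at (15.5, 4.5) is present — its section is the full 11.5×8.5 rectangle (area 97.75 mm²); the 29.5×7 cube at (6, 8.5) contributes its full rectangle (area 206.50 mm²); After the difference (first − rest): starting from the 23.5×6 cube (141.00 mm²), the 11.5×8.5 cube at (15.5, 4.5) partially overlaps it — only the 12.00 mm² overlap (of its 97.75 mm²) is removed, clipping the outline; the 29.5×7 cube at (6, 8.5) misses the remaining region (no effect) — area = 129.00 mm². Overall, the cross-section is a single solid region. Net area = 129.00 mm².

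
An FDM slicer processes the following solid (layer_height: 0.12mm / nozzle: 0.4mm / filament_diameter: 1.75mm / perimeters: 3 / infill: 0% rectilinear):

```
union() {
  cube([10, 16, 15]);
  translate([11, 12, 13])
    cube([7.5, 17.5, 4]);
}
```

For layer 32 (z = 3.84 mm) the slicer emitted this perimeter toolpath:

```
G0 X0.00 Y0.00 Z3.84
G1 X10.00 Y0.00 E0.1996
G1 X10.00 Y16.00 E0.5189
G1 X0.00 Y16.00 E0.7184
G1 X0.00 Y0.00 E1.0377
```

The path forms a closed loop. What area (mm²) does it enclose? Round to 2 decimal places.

160.00 mm²

Apply the shoelace formula to the sequence of (X, Y) vertices; enclosed area = 160.00 mm².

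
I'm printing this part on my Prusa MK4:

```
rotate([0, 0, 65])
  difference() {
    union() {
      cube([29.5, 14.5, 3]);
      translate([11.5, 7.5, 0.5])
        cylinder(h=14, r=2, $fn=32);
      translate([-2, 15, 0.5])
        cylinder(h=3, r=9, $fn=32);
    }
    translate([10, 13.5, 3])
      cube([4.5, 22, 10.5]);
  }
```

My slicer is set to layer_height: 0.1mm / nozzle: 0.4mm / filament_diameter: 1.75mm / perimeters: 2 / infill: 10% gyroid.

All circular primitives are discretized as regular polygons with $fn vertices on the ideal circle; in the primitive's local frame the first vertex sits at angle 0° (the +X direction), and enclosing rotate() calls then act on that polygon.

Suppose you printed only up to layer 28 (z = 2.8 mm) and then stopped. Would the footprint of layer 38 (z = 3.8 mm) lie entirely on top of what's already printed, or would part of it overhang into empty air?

entirely on top

Compare the two slices. At z = 2.8: the cube is present — its section is the full 29.5×14.5 rectangle (area 427.75 mm²); the r=2 cylinder at (11.5, 7.5) contributes a regular 32-gon of circumradius 2 (area = (32/2)·2.000²·sin(360°/32) = 12.49 mm²); the cylinder at (-2, 15): section is a regular 32-gon, circumradius r=9 (area = (32/2)·9.000²·sin(360°/32) = 252.84 mm²); Combining (union): the regions partially overlap — summed areas 693.07 mm² minus the doubly-counted overlap 54.41 mm² gives 638.66 mm² — area = 638.66 mm²; the cube at (10, 13.5) is absent (z outside [3, 13.5]); Taking the first minus the rest: none of the subtracted shapes is present at this height, so the result so far is unchanged — area = 638.66 mm²; (whole slice rotated 65° about Z — lengths, areas and connectivity unchanged). At z = 3.8: the cube does not reach this height (z outside [0, 3]); the cylinder at (11.5, 7.5): section is a regular 32-gon, circumradius r=2 (area = (32/2)·2.000²·sin(360°/32) = 12.49 mm²); the cylinder at (-2, 15) does not reach this height (z outside [0.5, 3.5]); Combining (union): only the r=2 cylinder at (11.5, 7.5) is present, so the union is just that shape — area = 12.49 mm²; the cube at (10, 13.5) is present — its section is the full 4.5×22 rectangle (area 99.00 mm²); After the difference (first − rest): starting from that combined region (12.49 mm²), the 4.5×22 cube at (10, 13.5) misses the remaining region (no effect) — area = 12.49 mm²; (rotated 65° about Z; rotation is an isometry so areas/perimeters/island counts are preserved). Checking containment: the cross-section at z = 3.8 is a subset of the cross-section at z = 2.8.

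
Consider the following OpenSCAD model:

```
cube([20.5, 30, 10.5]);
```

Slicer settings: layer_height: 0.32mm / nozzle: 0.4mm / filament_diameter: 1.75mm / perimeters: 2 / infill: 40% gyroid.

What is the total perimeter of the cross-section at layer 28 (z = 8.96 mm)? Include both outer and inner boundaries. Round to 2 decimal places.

At z = 8.96 mm: the cube (footprint 20.5×30) is included at this height (perimeter 101.00 mm). Overall, the cross-section is a single solid region. Total boundary length (outer) = 101.00 mm.

101.00 mm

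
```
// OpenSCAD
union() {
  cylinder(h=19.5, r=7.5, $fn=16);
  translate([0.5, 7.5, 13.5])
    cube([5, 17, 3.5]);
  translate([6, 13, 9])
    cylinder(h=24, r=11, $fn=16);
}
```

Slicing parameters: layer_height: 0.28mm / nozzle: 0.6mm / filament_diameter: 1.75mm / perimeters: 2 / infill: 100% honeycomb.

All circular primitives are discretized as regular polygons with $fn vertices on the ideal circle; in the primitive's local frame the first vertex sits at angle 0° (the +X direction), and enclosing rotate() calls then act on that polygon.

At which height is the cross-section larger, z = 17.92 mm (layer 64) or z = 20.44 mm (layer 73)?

layer 64 (z = 17.92 mm)

Layer 64 (z = 17.92): the r=7.5 cylinder contributes a regular 16-gon of circumradius 7.5 (area = (16/2)·7.500²·sin(360°/16) = 172.21 mm²); the cube at (0.5, 7.5) is not intersected at this z (z outside [13.5, 17]); the r=11 cylinder at (6, 13) contributes a regular 16-gon of circumradius 11 (area = (16/2)·11.000²·sin(360°/16) = 370.44 mm²); Combining (union): the regions partially overlap — summed areas 542.65 mm² minus the doubly-counted overlap 29.89 mm² gives 512.76 mm² — area = 512.76 mm². So its area = 512.76 mm². Layer 73 (z = 20.44): the cylinder does not reach this height (z outside [0, 19.5]); the cube at (0.5, 7.5) does not reach this height (z outside [13.5, 17]); the cylinder at (6, 13): section is a regular 16-gon, circumradius r=11 (area = (16/2)·11.000²·sin(360°/16) = 370.44 mm²); Taking the union: only the r=11 cylinder at (6, 13) is present, so the union is just that shape — area = 370.44 mm². So its area = 370.44 mm². Layer 64 is larger (512.76 vs 370.44 mm²).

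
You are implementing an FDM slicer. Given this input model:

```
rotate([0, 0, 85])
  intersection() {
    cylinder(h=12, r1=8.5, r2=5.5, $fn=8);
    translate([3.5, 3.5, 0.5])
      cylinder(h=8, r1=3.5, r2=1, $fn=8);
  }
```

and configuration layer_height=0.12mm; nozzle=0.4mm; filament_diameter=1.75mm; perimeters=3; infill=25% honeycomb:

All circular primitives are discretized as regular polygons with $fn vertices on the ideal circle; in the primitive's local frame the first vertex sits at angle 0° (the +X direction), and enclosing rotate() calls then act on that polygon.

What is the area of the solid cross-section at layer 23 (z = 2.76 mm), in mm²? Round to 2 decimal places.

22.08 mm²

At z = 2.76 mm: the cone contributes a regular 8-gon of circumradius 7.810 (interpolated between r1=8.5 and r2=5.5 at t=0.230) (area = (8/2)·7.810²·sin(360°/8) = 172.52 mm²); the cone at (3.5, 3.5) (r1=3.5→r2=1) has section circumradius 2.794 here — a regular 8-gon (area = (8/2)·2.794²·sin(360°/8) = 22.08 mm²); Taking the intersection: the cone at (3.5, 3.5) lies inside the cone, so the common part is the cone at (3.5, 3.5) itself — area = 22.08 mm²; (whole slice rotated 85° about Z — lengths, areas and connectivity unchanged). Overall, the cross-section is a single solid region. Net area = 22.08 mm².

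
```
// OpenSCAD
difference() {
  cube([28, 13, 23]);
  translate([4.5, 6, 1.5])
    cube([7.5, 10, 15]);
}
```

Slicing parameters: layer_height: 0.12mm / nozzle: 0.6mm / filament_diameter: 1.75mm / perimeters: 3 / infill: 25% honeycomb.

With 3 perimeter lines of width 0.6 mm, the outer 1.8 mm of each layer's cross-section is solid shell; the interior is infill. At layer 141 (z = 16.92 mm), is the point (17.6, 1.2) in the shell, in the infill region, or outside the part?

shell

At z = 16.92 mm: the cube is present — its section is the full 28×13 rectangle; the cube at (4.5, 6) is not intersected at this z (z outside [1.5, 16.5]); Subtracting the remaining from the first: none of the subtracted shapes is present at this height, so the 28×13 cube is unchanged — 1 connected region. Overall, the cross-section is a single solid region. The nearest boundary edge runs (0.00, 0.00)→(28.00, 0.00); distance from the point to it = 1.20 mm. The point is inside the cross-section, 1.20 mm from the nearest boundary — within the 1.8 mm shell band (3 × 0.6).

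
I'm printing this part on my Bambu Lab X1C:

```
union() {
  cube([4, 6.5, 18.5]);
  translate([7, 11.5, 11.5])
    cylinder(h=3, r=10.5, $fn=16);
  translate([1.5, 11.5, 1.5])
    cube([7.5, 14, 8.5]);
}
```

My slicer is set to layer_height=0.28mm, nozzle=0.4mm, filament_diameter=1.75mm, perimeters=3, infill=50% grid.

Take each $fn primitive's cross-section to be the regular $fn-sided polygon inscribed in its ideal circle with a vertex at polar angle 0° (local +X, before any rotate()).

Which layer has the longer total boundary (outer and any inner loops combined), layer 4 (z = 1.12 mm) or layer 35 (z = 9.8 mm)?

layer 35 (z = 9.8 mm)

Layer 4 (z = 1.12): the 4×6.5 cube contributes its full rectangle (perimeter 21.00 mm); the cylinder at (7, 11.5) is not intersected at this z (z outside [11.5, 14.5]); the cube at (1.5, 11.5) is absent (z outside [1.5, 10]); Merging all regions: only the 4×6.5 cube is present, so the union is just that shape — boundary = 21.00 mm. So its perimeter = 21.00 mm. Layer 35 (z = 9.8): the 4×6.5 cube contributes its full rectangle (perimeter 21.00 mm); the cylinder at (7, 11.5) is not intersected at this z (z outside [11.5, 14.5]); the cube at (1.5, 11.5) (footprint 7.5×14) is included at this height (perimeter 43.00 mm); Taking the union: the 2 present regions are separate (no shared area or edge), so areas and boundary lengths simply add and each stays a separate island — boundary = 64.00 mm. So its perimeter = 64.00 mm. Layer 35 is larger (64.00 vs 21.00 mm).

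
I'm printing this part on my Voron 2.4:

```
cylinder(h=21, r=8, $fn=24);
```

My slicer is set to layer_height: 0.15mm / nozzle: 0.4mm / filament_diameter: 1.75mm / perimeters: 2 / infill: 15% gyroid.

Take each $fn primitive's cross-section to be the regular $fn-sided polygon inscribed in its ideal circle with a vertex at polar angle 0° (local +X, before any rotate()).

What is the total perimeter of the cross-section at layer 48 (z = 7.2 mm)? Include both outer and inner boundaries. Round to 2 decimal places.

50.12 mm

At z = 7.2 mm: the r=8 cylinder gives a regular 24-gon of circumradius 8 (constant along its height) (perimeter = 2·24·8.000·sin(180°/24) = 50.12 mm). Overall, the cross-section is a single solid region. Total boundary length (outer) = 50.12 mm.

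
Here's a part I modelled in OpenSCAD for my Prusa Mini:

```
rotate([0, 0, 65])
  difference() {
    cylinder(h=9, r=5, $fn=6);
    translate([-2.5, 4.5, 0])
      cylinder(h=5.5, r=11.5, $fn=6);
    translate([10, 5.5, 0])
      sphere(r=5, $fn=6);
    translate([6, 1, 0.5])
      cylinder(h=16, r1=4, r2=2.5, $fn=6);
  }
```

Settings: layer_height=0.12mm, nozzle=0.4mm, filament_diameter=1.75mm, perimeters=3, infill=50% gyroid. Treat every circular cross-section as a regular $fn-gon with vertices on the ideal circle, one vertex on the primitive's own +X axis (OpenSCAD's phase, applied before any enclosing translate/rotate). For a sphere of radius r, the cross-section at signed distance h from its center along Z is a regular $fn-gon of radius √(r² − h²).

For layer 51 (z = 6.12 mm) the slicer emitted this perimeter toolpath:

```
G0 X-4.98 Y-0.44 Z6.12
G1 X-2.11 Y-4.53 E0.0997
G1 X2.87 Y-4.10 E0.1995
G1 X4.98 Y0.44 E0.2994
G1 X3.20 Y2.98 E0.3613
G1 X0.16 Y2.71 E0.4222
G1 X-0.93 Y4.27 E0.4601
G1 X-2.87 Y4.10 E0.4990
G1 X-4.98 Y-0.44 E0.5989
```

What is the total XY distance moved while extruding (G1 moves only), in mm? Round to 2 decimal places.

30.01 mm

Sum the Euclidean lengths of each G1 segment: total = 30.01 mm.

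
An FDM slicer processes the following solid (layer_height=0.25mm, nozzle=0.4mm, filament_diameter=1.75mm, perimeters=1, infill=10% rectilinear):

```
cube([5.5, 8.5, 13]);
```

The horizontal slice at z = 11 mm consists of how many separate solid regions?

1

At z = 11 mm: the 5.5×8.5 cube contributes its full rectangle. The result has 1 disconnected region.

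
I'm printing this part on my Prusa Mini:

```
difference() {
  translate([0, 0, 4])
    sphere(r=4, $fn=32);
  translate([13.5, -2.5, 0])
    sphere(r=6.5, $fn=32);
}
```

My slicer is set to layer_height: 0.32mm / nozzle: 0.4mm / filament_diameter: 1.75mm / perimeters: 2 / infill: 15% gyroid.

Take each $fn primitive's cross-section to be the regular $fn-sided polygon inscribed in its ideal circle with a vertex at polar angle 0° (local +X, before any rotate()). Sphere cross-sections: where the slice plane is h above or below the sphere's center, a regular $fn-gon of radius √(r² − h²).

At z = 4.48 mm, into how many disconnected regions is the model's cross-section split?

At z = 4.48 mm: the r=4 sphere slices to a regular 32-gon of circumradius 3.971 (√(r²−h²) with h=0.48 from center); the sphere at (13.5, -2.5): section is a regular 32-gon, circumradius = √(r²−h²) = √(6.5²−4.48²) = 4.710; Subtracting the remaining from the first: starting from the r=4 sphere, the r=6.5 sphere at (13.5, -2.5) misses the remaining region (no effect) — 1 connected region. The result has 1 disconnected region.

1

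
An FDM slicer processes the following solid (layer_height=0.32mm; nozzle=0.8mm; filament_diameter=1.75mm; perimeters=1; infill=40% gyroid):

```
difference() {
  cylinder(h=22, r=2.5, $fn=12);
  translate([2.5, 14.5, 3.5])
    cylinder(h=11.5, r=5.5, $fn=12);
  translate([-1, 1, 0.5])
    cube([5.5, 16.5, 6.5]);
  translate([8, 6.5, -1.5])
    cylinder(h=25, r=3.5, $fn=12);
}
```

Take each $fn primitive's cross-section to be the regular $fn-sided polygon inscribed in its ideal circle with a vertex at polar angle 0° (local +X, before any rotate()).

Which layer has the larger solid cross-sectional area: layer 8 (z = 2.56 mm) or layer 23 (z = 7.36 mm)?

layer 23 (z = 7.36 mm)

Layer 8 (z = 2.56): the r=2.5 cylinder contributes a regular 12-gon of circumradius 2.5 (area = (12/2)·2.500²·sin(360°/12) = 18.75 mm²); the cylinder at (2.5, 14.5) is not intersected at this z (z outside [3.5, 15]); the cube at (-1, 1) (footprint 5.5×16.5) is included at this height (area 90.75 mm²); the r=3.5 cylinder at (8, 6.5) gives a regular 12-gon of circumradius 3.5 (constant along its height) (area = (12/2)·3.500²·sin(360°/12) = 36.75 mm²); Subtracting the remaining from the first: starting from the r=2.5 cylinder (18.75 mm²), the 5.5×16.5 cube at (-1, 1) partially overlaps it — only the 3.69 mm² overlap (of its 90.75 mm²) is removed, clipping the outline; the r=3.5 cylinder at (8, 6.5) misses the remaining region (no effect) — area = 15.06 mm². So its area = 15.06 mm². Layer 23 (z = 7.36): the r=2.5 cylinder gives a regular 12-gon of circumradius 2.5 (constant along its height) (area = (12/2)·2.500²·sin(360°/12) = 18.75 mm²); the cylinder at (2.5, 14.5): section is a regular 12-gon, circumradius r=5.5 (area = (12/2)·5.500²·sin(360°/12) = 90.75 mm²); the cube at (-1, 1) is not intersected at this z (z outside [0.5, 7]); the r=3.5 cylinder at (8, 6.5) gives a regular 12-gon of circumradius 3.5 (constant along its height) (area = (12/2)·3.500²·sin(360°/12) = 36.75 mm²); Subtracting the remaining from the first: starting from the r=2.5 cylinder (18.75 mm²), the r=5.5 cylinder at (2.5, 14.5) misses the remaining region (no effect); the r=3.5 cylinder at (8, 6.5) misses the remaining region (no effect) — area = 18.75 mm². So its area = 18.75 mm². Layer 23 is larger (18.75 vs 15.06 mm²).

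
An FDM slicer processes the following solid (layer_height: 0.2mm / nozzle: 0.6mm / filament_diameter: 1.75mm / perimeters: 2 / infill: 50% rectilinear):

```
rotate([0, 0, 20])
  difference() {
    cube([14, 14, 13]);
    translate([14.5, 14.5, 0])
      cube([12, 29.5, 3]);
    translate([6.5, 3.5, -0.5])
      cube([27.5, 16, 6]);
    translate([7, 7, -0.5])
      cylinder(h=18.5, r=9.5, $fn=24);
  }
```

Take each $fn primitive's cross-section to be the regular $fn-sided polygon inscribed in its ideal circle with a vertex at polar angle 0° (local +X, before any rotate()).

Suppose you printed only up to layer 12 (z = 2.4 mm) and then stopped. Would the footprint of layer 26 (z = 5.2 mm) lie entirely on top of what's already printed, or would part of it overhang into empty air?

Compare the two slices. At z = 2.4: the 14×14 cube contributes its full rectangle (area 196.00 mm²); the 12×29.5 cube at (14.5, 14.5) contributes its full rectangle (area 354.00 mm²); the 27.5×16 cube at (6.5, 3.5) contributes its full rectangle (area 440.00 mm²); the cylinder at (7, 7): section is a regular 24-gon, circumradius r=9.5 (area = (24/2)·9.500²·sin(360°/24) = 280.30 mm²); Taking the first minus the rest: starting from the 14×14 cube (196.00 mm²), the 12×29.5 cube at (14.5, 14.5) misses the remaining region (no effect); the 27.5×16 cube at (6.5, 3.5) partially overlaps it — only the 78.75 mm² overlap (of its 440.00 mm²) is removed, clipping the outline; the r=9.5 cylinder at (7, 7) partially overlaps it — only the 116.70 mm² overlap (of its 280.30 mm²) is removed, clipping the outline — area = 0.55 mm²; (rotated 20° about Z; rotation is an isometry so areas/perimeters/island counts are preserved). At z = 5.2: the 14×14 cube contributes its full rectangle (area 196.00 mm²); the cube at (14.5, 14.5) is absent (z outside [0, 3]); the 27.5×16 cube at (6.5, 3.5) contributes its full rectangle (area 440.00 mm²); the cylinder at (7, 7): section is a regular 24-gon, circumradius r=9.5 (area = (24/2)·9.500²·sin(360°/24) = 280.30 mm²); Taking the first minus the rest: starting from the 14×14 cube (196.00 mm²), the 27.5×16 cube at (6.5, 3.5) partially overlaps it — only the 78.75 mm² overlap (of its 440.00 mm²) is removed, clipping the outline; the r=9.5 cylinder at (7, 7) partially overlaps it — only the 116.70 mm² overlap (of its 280.30 mm²) is removed, clipping the outline — area = 0.55 mm²; (rotated 20° about Z; rotation is an isometry so areas/perimeters/island counts are preserved). Checking containment: the cross-section at z = 5.2 is a subset of the cross-section at z = 2.4.

entirely on top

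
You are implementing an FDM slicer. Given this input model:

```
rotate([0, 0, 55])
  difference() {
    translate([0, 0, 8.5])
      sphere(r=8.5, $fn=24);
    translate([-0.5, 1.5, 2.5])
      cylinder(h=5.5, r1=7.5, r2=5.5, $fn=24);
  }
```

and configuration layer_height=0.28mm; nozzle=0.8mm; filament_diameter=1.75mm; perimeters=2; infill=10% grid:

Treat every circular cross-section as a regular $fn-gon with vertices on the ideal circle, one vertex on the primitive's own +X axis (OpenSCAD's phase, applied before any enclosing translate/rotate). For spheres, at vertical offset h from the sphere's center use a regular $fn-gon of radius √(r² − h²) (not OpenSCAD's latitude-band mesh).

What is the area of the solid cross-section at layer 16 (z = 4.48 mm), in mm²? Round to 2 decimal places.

40.39 mm²

At z = 4.48 mm: the sphere: section is a regular 24-gon, circumradius = √(r²−h²) = √(8.5²−4.02²) = 7.489 (area = (24/2)·7.489²·sin(360°/24) = 174.20 mm²); the cone at (-0.5, 1.5) (r1=7.5→r2=5.5) has section circumradius 6.780 here — a regular 24-gon (area = (24/2)·6.780²·sin(360°/24) = 142.77 mm²); Subtracting the remaining from the first: starting from the r=8.5 sphere (174.20 mm²), the cone at (-0.5, 1.5) partially overlaps it — only the 133.82 mm² overlap (of its 142.77 mm²) is removed, clipping the outline — area = 40.39 mm²; (rotated 55° about Z; rotation is an isometry so areas/perimeters/island counts are preserved). Overall, the cross-section is a single solid region. Net area = 40.39 mm².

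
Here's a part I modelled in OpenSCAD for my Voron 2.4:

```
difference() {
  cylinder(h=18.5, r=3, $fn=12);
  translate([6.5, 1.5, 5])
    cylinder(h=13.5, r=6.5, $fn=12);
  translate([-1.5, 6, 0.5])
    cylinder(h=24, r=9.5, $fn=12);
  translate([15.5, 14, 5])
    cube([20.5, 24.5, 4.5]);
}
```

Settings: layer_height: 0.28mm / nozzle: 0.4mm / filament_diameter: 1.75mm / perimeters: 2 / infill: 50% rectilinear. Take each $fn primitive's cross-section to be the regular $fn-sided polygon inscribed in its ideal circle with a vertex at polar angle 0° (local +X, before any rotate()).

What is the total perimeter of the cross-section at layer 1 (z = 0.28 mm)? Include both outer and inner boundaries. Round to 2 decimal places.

18.63 mm

At z = 0.28 mm: the r=3 cylinder contributes a regular 12-gon of circumradius 3 (perimeter = 2·12·3.000·sin(180°/12) = 18.63 mm); the cylinder at (6.5, 1.5) is not intersected at this z (z outside [5, 18.5]); the cylinder at (-1.5, 6) is not intersected at this z (z outside [0.5, 24.5]); the cube at (15.5, 14) is not intersected at this z (z outside [5, 9.5]); Subtracting the remaining from the first: none of the subtracted shapes is present at this height, so the r=3 cylinder is unchanged — boundary = 18.63 mm. Overall, the cross-section is a single solid region. Total boundary length (outer) = 18.63 mm.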